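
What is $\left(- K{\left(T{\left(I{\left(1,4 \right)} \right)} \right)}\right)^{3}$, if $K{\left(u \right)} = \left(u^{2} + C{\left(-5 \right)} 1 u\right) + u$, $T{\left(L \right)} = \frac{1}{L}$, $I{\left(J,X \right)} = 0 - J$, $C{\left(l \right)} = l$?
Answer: $-125$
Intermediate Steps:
$I{\left(J,X \right)} = - J$
$K{\left(u \right)} = u^{2} - 4 u$ ($K{\left(u \right)} = \left(u^{2} + \left(-5\right) 1 u\right) + u = \left(u^{2} - 5 u\right) + u = u^{2} - 4 u$)
$\left(- K{\left(T{\left(I{\left(1,4 \right)} \right)} \right)}\right)^{3} = \left(- \frac{-4 + \frac{1}{\left(-1\right) 1}}{\left(-1\right) 1}\right)^{3} = \left(- \frac{-4 + \frac{1}{-1}}{-1}\right)^{3} = \left(- \left(-1\right) \left(-4 - 1\right)\right)^{3} = \left(- \left(-1\right) \left(-5\right)\right)^{3} = \left(\left(-1\right) 5\right)^{3} = \left(-5\right)^{3} = -125$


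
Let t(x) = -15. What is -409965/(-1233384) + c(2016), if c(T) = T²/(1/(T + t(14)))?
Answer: 3343529811113423/411128 ≈ 8.1326e+9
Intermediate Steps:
c(T) = T²*(-15 + T) (c(T) = T²/(1/(T - 15)) = T²/(1/(-15 + T)) = T²*(-15 + T))
-409965/(-1233384) + c(2016) = -409965/(-1233384) + 2016²*(-15 + 2016) = -409965*(-1/1233384) + 4064256*2001 = 136655/411128 + 8132576256 = 3343529811113423/411128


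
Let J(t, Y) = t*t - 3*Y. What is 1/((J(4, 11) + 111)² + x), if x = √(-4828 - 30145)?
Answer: 8836/78109869 - I*√34973/78109869 ≈ 0.00011312 - 2.3942e-6*I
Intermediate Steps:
J(t, Y) = t² - 3*Y
x = I*√34973 (x = √(-34973) = I*√34973 ≈ 187.01*I)
1/((J(4, 11) + 111)² + x) = 1/(((4² - 3*11) + 111)² + I*√34973) = 1/(((16 - 33) + 111)² + I*√34973) = 1/((-17 + 111)² + I*√34973) = 1/(94² + I*√34973) = 1/(8836 + I*√34973)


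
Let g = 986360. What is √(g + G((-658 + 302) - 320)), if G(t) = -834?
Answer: √985526 ≈ 992.74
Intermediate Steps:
√(g + G((-658 + 302) - 320)) = √(986360 - 834) = √985526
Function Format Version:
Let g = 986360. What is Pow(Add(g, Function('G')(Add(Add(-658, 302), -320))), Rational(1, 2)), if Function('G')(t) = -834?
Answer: Pow(985526, Rational(1, 2)) ≈ 992.74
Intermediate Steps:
Pow(Add(g, Function('G')(Add(Add(-658, 302), -320))), Rational(1, 2)) = Pow(Add(986360, -834), Rational(1, 2)) = Pow(985526, Rational(1, 2))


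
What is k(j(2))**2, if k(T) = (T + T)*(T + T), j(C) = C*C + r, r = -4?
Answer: 0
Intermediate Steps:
j(C) = -4 + C**2 (j(C) = C*C - 4 = C**2 - 4 = -4 + C**2)
k(T) = 4*T**2 (k(T) = (2*T)*(2*T) = 4*T**2)
k(j(2))**2 = (4*(-4 + 2**2)**2)**2 = (4*(-4 + 4)**2)**2 = (4*0**2)**2 = (4*0)**2 = 0**2 = 0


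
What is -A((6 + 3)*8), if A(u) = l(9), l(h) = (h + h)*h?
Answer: -162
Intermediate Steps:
l(h) = 2*h² (l(h) = (2*h)*h = 2*h²)
A(u) = 162 (A(u) = 2*9² = 2*81 = 162)
-A((6 + 3)*8) = -1*162 = -162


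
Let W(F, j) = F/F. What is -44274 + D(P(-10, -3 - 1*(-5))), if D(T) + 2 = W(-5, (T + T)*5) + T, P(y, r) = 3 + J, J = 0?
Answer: -44272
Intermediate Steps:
P(y, r) = 3 (P(y, r) = 3 + 0 = 3)
W(F, j) = 1
D(T) = -1 + T (D(T) = -2 + (1 + T) = -1 + T)
-44274 + D(P(-10, -3 - 1*(-5))) = -44274 + (-1 + 3) = -44274 + 2 = -44272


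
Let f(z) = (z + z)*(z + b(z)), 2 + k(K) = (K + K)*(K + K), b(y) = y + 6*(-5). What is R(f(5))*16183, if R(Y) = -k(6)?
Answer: -2297986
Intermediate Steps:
b(y) = -30 + y (b(y) = y - 30 = -30 + y)
k(K) = -2 + 4*K² (k(K) = -2 + (K + K)*(K + K) = -2 + (2*K)*(2*K) = -2 + 4*K²)
f(z) = 2*z*(-30 + 2*z) (f(z) = (z + z)*(z + (-30 + z)) = (2*z)*(-30 + 2*z) = 2*z*(-30 + 2*z))
R(Y) = -142 (R(Y) = -(-2 + 4*6²) = -(-2 + 4*36) = -(-2 + 144) = -1*142 = -142)
R(f(5))*16183 = -142*16183 = -2297986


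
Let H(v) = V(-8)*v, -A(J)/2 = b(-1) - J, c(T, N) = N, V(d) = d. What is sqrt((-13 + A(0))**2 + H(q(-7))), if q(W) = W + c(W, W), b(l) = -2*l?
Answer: sqrt(401) ≈ 20.025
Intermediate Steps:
A(J) = -4 + 2*J (A(J) = -2*(-2*(-1) - J) = -2*(2 - J) = -4 + 2*J)
q(W) = 2*W (q(W) = W + W = 2*W)
H(v) = -8*v
sqrt((-13 + A(0))**2 + H(q(-7))) = sqrt((-13 + (-4 + 2*0))**2 - 16*(-7)) = sqrt((-13 + (-4 + 0))**2 - 8*(-14)) = sqrt((-13 - 4)**2 + 112) = sqrt((-17)**2 + 112) = sqrt(289 + 112) = sqrt(401)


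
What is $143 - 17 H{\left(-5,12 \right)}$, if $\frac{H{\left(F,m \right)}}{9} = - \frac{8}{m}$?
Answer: $245$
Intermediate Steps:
$H{\left(F,m \right)} = - \frac{72}{m}$ ($H{\left(F,m \right)} = 9 \left(- \frac{8}{m}\right) = - \frac{72}{m}$)
$143 - 17 H{\left(-5,12 \right)} = 143 - 17 \left(- \frac{72}{12}\right) = 143 - 17 \left(\left(-72\right) \frac{1}{12}\right) = 143 - -102 = 143 + 102 = 245$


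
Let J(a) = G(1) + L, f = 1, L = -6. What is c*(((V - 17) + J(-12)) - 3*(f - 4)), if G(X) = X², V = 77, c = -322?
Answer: -20608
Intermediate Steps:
J(a) = -5 (J(a) = 1² - 6 = 1 - 6 = -5)
c*(((V - 17) + J(-12)) - 3*(f - 4)) = -322*(((77 - 17) - 5) - 3*(1 - 4)) = -322*((60 - 5) - 3*(-3)) = -322*(55 + 9) = -322*64 = -20608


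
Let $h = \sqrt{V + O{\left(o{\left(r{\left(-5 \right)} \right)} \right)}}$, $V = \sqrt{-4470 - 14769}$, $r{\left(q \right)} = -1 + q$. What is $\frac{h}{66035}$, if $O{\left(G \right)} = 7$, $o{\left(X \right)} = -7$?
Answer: $\frac{\sqrt{7 + 11 i \sqrt{159}}}{66035} \approx 0.00012933 + 0.00012297 i$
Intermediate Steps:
$V = 11 i \sqrt{159}$ ($V = \sqrt{-19239} = 11 i \sqrt{159} \approx 138.7 i$)
$h = \sqrt{7 + 11 i \sqrt{159}}$ ($h = \sqrt{11 i \sqrt{159} + 7} = \sqrt{7 + 11 i \sqrt{159}} \approx 8.5405 + 8.1204 i$)
$\frac{h}{66035} = \frac{\sqrt{7 + 11 i \sqrt{159}}}{66035}$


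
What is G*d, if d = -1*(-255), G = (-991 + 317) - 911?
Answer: -404175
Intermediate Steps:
G = -1585 (G = -674 - 911 = -1585)
d = 255
G*d = -1585*255 = -404175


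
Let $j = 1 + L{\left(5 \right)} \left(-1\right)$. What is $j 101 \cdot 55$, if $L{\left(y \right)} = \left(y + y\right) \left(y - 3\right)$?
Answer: $-105545$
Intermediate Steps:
$L{\left(y \right)} = 2 y \left(-3 + y\right)$
$j = -19$ ($j = 1 + 2 \cdot 5 \left(-3 + 5\right) \left(-1\right) = 1 + 2 \cdot 5 \cdot 2 \left(-1\right) = 1 + 20 \left(-1\right) = 1 - 20 = -19$)
$j 101 \cdot 55 = \left(-19\right) 101 \cdot 55 = \left(-1919\right) 55 = -105545$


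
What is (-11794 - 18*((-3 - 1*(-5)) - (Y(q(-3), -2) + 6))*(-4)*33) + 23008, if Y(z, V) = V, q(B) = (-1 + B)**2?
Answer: 6462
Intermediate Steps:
(-11794 - 18*((-3 - 1*(-5)) - (Y(q(-3), -2) + 6))*(-4)*33) + 23008 = (-11794 - 18*((-3 - 1*(-5)) - (-2 + 6))*(-4)*33) + 23008 = (-11794 - 18*((-3 + 5) - 1*4)*(-4)*33) + 23008 = (-11794 - 18*(2 - 4)*(-4)*33) + 23008 = (-11794 - (-36)*(-4)*33) + 23008 = (-11794 - 18*8*33) + 23008 = (-11794 - 144*33) + 23008 = (-11794 - 4752) + 23008 = -16546 + 23008 = 6462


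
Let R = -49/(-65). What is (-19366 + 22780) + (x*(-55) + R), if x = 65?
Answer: -10416/65 ≈ -160.25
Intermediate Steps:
R = 49/65 (R = -49*(-1/65) = 49/65 ≈ 0.75385)
(-19366 + 22780) + (x*(-55) + R) = (-19366 + 22780) + (65*(-55) + 49/65) = 3414 + (-3575 + 49/65) = 3414 - 232326/65 = -10416/65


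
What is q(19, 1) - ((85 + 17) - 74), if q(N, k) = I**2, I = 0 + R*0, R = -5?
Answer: -28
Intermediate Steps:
I = 0 (I = 0 - 5*0 = 0 + 0 = 0)
q(N, k) = 0 (q(N, k) = 0**2 = 0)
q(19, 1) - ((85 + 17) - 74) = 0 - ((85 + 17) - 74) = 0 - (102 - 74) = 0 - 1*28 = 0 - 28 = -28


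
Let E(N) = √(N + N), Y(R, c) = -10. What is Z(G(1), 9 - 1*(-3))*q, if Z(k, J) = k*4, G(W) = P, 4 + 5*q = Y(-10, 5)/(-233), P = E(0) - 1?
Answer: 3688/1165 ≈ 3.1657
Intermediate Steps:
E(N) = √2*√N (E(N) = √(2*N) = √2*√N)
P = -1 (P = √2*√0 - 1 = √2*0 - 1 = 0 - 1 = -1)
q = -922/1165 (q = -⅘ + (-10/(-233))/5 = -⅘ + (-10*(-1/233))/5 = -⅘ + (⅕)*(10/233) = -⅘ + 2/233 = -922/1165 ≈ -0.79142)
G(W) = -1
Z(k, J) = 4*k
Z(G(1), 9 - 1*(-3))*q = (4*(-1))*(-922/1165) = -4*(-922/1165) = 3688/1165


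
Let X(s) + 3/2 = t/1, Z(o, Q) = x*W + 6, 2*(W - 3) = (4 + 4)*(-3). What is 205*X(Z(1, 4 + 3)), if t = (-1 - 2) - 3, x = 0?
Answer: -3075/2 ≈ -1537.5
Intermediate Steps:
W = -9 (W = 3 + ((4 + 4)*(-3))/2 = 3 + (8*(-3))/2 = 3 + (1/2)*(-24) = 3 - 12 = -9)
t = -6 (t = -3 - 3 = -6)
Z(o, Q) = 6 (Z(o, Q) = 0*(-9) + 6 = 0 + 6 = 6)
X(s) = -15/2 (X(s) = -3/2 - 6/1 = -3/2 - 6*1 = -3/2 - 6 = -15/2)
205*X(Z(1, 4 + 3)) = 205*(-15/2) = -3075/2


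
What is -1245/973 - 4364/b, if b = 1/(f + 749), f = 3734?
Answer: -19035590321/973 ≈ -1.9564e+7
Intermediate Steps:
b = 1/4483 (b = 1/(3734 + 749) = 1/4483 ≈ 0.00022306)
-1245/973 - 4364/b = -1245/973 - 4364/1/4483 = -1245*1/973 - 4364*4483 = -1245/973 - 19563812 = -19035590321/973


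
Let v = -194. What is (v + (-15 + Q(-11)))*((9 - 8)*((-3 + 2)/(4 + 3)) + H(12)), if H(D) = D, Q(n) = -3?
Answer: -17596/7 ≈ -2513.7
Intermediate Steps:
(v + (-15 + Q(-11)))*((9 - 8)*((-3 + 2)/(4 + 3)) + H(12)) = (-194 + (-15 - 3))*((9 - 8)*((-3 + 2)/(4 + 3)) + 12) = (-194 - 18)*(1*(-1/7) + 12) = -212*(1*(-1*⅐) + 12) = -212*(1*(-⅐) + 12) = -212*(-⅐ + 12) = -212*83/7 = -17596/7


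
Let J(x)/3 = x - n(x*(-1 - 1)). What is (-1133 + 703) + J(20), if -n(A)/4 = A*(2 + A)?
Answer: 17870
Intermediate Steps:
n(A) = -4*A*(2 + A)
J(x) = 3*x - 24*x*(2 - 2*x) (J(x) = 3*(x - (-4)*x*(-1 - 1)*(2 + x*(-1 - 1))) = 3*(x - (-4)*x*(-2)*(2 + x*(-2))) = 3*(x - (-4)*(-2*x)*(2 - 2*x)) = 3*(x - 8*x*(2 - 2*x)) = 3*x - 24*x*(2 - 2*x))
(-1133 + 703) + J(20) = (-1133 + 703) + 3*20*(-15 + 16*20) = -430 + 3*20*(-15 + 320) = -430 + 3*20*305 = -430 + 18300 = 17870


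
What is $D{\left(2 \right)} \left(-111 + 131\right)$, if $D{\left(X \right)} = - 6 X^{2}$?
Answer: $-480$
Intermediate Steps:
$D{\left(2 \right)} \left(-111 + 131\right) = - 6 \cdot 2^{2} \left(-111 + 131\right) = \left(-6\right) 4 \cdot 20 = \left(-24\right) 20 = -480$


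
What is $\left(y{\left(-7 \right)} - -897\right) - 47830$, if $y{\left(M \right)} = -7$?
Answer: $-46940$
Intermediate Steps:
$\left(y{\left(-7 \right)} - -897\right) - 47830 = \left(-7 - -897\right) - 47830 = \left(-7 + 897\right) - 47830 = 890 - 47830 = -46940$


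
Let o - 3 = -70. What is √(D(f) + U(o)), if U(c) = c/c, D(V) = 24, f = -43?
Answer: 5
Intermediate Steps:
o = -67 (o = 3 - 70 = -67)
U(c) = 1
√(D(f) + U(o)) = √(24 + 1) = √25 = 5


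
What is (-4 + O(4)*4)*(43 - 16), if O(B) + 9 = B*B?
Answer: 648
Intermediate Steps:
O(B) = -9 + B² (O(B) = -9 + B*B = -9 + B²)
(-4 + O(4)*4)*(43 - 16) = (-4 + (-9 + 4²)*4)*(43 - 16) = (-4 + (-9 + 16)*4)*27 = (-4 + 7*4)*27 = (-4 + 28)*27 = 24*27 = 648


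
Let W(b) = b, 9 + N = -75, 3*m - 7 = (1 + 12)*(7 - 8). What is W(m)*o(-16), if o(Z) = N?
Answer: 168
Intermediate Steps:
m = -2 (m = 7/3 + ((1 + 12)*(7 - 8))/3 = 7/3 + (13*(-1))/3 = 7/3 + (⅓)*(-13) = 7/3 - 13/3 = -2)
N = -84 (N = -9 - 75 = -84)
o(Z) = -84
W(m)*o(-16) = -2*(-84) = 168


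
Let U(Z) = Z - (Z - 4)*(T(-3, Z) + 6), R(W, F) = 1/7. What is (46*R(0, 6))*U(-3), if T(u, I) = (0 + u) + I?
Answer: -138/7 ≈ -19.714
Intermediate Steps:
T(u, I) = I + u (T(u, I) = u + I = I + u)
R(W, F) = ⅐
U(Z) = Z - (-4 + Z)*(3 + Z) (U(Z) = Z - (Z - 4)*((Z - 3) + 6) = Z - (-4 + Z)*((-3 + Z) + 6) = Z - (-4 + Z)*(3 + Z))
(46*R(0, 6))*U(-3) = (46*(⅐))*(12 - 1*(-3) - 1*(-3)*(-3 - 3)) = 46*(12 + 3 - 1*(-3)*(-6))/7 = 46*(12 + 3 - 18)/7 = (46/7)*(-3) = -138/7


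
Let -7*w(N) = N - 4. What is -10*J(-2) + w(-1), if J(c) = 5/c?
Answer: 180/7 ≈ 25.714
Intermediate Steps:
w(N) = 4/7 - N/7 (w(N) = -(N - 4)/7 = -(-4 + N)/7 = 4/7 - N/7)
-10*J(-2) + w(-1) = -50/(-2) + (4/7 - ⅐*(-1)) = -50*(-1)/2 + (4/7 + ⅐) = -10*(-5/2) + 5/7 = 25 + 5/7 = 180/7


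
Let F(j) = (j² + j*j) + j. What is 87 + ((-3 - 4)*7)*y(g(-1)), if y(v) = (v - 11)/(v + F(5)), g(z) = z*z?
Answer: 383/4 ≈ 95.750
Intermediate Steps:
g(z) = z²
F(j) = j + 2*j² (F(j) = (j² + j²) + j = 2*j² + j = j + 2*j²)
y(v) = (-11 + v)/(55 + v) (y(v) = (v - 11)/(v + 5*(1 + 2*5)) = (-11 + v)/(v + 5*(1 + 10)) = (-11 + v)/(v + 5*11) = (-11 + v)/(v + 55) = (-11 + v)/(55 + v))
87 + ((-3 - 4)*7)*y(g(-1)) = 87 + ((-3 - 4)*7)*((-11 + (-1)²)/(55 + (-1)²)) = 87 + (-7*7)*((-11 + 1)/(55 + 1)) = 87 - 49*(-10)/56 = 87 - 7*(-10)/8 = 87 - 49*(-5/28) = 87 + 35/4 = 383/4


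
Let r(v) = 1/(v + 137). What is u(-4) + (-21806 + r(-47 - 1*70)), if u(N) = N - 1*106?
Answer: -438319/20 ≈ -21916.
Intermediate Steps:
r(v) = 1/(137 + v)
u(N) = -106 + N (u(N) = N - 106 = -106 + N)
u(-4) + (-21806 + r(-47 - 1*70)) = (-106 - 4) + (-21806 + 1/(137 + (-47 - 1*70))) = -110 + (-21806 + 1/(137 + (-47 - 70))) = -110 + (-21806 + 1/(137 - 117)) = -110 + (-21806 + 1/20) = -110 - 436119/20 = -438319/20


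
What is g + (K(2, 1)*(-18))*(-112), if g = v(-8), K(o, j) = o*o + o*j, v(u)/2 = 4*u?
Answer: 12032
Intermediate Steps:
v(u) = 8*u (v(u) = 2*(4*u) = 8*u)
K(o, j) = o² + j*o
g = -64 (g = 8*(-8) = -64)
g + (K(2, 1)*(-18))*(-112) = -64 + ((2*(1 + 2))*(-18))*(-112) = -64 + ((2*3)*(-18))*(-112) = -64 + (6*(-18))*(-112) = -64 - 108*(-112) = -64 + 12096 = 12032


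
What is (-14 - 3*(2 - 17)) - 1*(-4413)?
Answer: 4444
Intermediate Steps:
(-14 - 3*(2 - 17)) - 1*(-4413) = (-14 - 3*(-15)) + 4413 = (-14 + 45) + 4413 = 31 + 4413 = 4444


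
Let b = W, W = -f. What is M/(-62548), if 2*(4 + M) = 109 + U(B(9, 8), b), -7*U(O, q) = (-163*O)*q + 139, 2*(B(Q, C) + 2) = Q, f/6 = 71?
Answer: 173027/875672 ≈ 0.19759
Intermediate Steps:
f = 426 (f = 6*71 = 426)
B(Q, C) = -2 + Q/2
W = -426 (W = -1*426 = -426)
b = -426
U(O, q) = -139/7 + 163*O*q/7 (U(O, q) = -((-163*O)*q + 139)/7 = -(-163*O*q + 139)/7 = -(139 - 163*O*q)/7 = -139/7 + 163*O*q/7)
M = -173027/14 (M = -4 + (109 + (-139/7 + (163/7)*(-2 + (½)*9)*(-426)))/2 = -4 + (109 + (-139/7 + (163/7)*(-2 + 9/2)*(-426)))/2 = -4 + (109 + (-139/7 + (163/7)*(5/2)*(-426)))/2 = -4 + (109 + (-139/7 - 173595/7))/2 = -4 + (109 - 173734/7)/2 = -4 + (½)*(-172971/7) = -4 - 172971/14 = -173027/14 ≈ -12359.)
M/(-62548) = -173027/14/(-62548) = -173027/14*(-1/62548) = 173027/875672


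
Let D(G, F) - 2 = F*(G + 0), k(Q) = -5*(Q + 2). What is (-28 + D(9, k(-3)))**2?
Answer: 361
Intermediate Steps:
k(Q) = -10 - 5*Q (k(Q) = -5*(2 + Q) = -10 - 5*Q)
D(G, F) = 2 + F*G (D(G, F) = 2 + F*(G + 0) = 2 + F*G)
(-28 + D(9, k(-3)))**2 = (-28 + (2 + (-10 - 5*(-3))*9))**2 = (-28 + (2 + (-10 + 15)*9))**2 = (-28 + (2 + 5*9))**2 = (-28 + (2 + 45))**2 = (-28 + 47)**2 = 19**2 = 361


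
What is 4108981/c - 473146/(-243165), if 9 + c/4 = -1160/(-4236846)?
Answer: -2116608215074831327/18543983693820 ≈ -1.1414e+5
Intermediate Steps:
c = -76260908/2118423 (c = -36 + 4*(-1160/(-4236846)) = -36 + 4*(-1160*(-1/4236846)) = -36 + 4*(580/2118423) = -36 + 2320/2118423 = -76260908/2118423 ≈ -35.999)
4108981/c - 473146/(-243165) = 4108981/(-76260908/2118423) - 473146/(-243165) = 4108981*(-2118423/76260908) - 473146*(-1/243165) = -8704559856963/76260908 + 473146/243165 = -2116608215074831327/18543983693820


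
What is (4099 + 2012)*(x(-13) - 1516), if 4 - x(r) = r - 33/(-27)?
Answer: -9167858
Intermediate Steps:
x(r) = 25/9 - r (x(r) = 4 - (r - 33/(-27)) = 4 - (r - 33*(-1)/27) = 4 - (r - 1*(-11/9)) = 4 - (r + 11/9) = 4 - (11/9 + r) = 4 + (-11/9 - r) = 25/9 - r)
(4099 + 2012)*(x(-13) - 1516) = (4099 + 2012)*((25/9 - 1*(-13)) - 1516) = 6111*((25/9 + 13) - 1516) = 6111*(142/9 - 1516) = 6111*(-13502/9) = -9167858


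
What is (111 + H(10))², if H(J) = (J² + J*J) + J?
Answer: 103041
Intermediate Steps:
H(J) = J + 2*J² (H(J) = (J² + J²) + J = 2*J² + J = J + 2*J²)
(111 + H(10))² = (111 + 10*(1 + 2*10))² = (111 + 10*(1 + 20))² = (111 + 10*21)² = (111 + 210)² = 321² = 103041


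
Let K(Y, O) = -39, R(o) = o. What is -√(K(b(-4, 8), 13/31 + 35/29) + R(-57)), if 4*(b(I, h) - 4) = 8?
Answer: -4*I*√6 ≈ -9.798*I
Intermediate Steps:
b(I, h) = 6 (b(I, h) = 4 + (¼)*8 = 4 + 2 = 6)
-√(K(b(-4, 8), 13/31 + 35/29) + R(-57)) = -√(-39 - 57) = -√(-96) = -4*I*√6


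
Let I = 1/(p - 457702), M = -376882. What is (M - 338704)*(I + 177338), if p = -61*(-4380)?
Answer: -12088677110109955/95261 ≈ -1.2690e+11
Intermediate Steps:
p = 267180
I = -1/190522 (I = 1/(267180 - 457702) = 1/(-190522) = -1/190522 ≈ -5.2487e-6)
(M - 338704)*(I + 177338) = (-376882 - 338704)*(-1/190522 + 177338) = -715586*33786790435/190522 = -12088677110109955/95261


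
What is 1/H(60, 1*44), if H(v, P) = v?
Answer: 1/60 ≈ 0.016667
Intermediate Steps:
1/H(60, 1*44) = 1/60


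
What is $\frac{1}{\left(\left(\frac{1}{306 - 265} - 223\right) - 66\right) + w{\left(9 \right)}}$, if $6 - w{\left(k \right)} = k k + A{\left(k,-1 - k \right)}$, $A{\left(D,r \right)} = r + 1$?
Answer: $- \frac{41}{14554} \approx -0.0028171$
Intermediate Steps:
$A{\left(D,r \right)} = 1 + r$
$w{\left(k \right)} = 6 + k - k^{2}$ ($w{\left(k \right)} = 6 - \left(k k + \left(1 - \left(1 + k\right)\right)\right) = 6 - \left(k^{2} - k\right) = 6 + k - k^{2}$)
$\frac{1}{\left(\left(\frac{1}{306 - 265} - 223\right) - 66\right) + w{\left(9 \right)}} = \frac{1}{\left(\left(\frac{1}{306 - 265} - 223\right) - 66\right) + \left(6 + 9 - 9^{2}\right)} = \frac{1}{\left(\left(\frac{1}{41} - 223\right) - 66\right) + \left(6 + 9 - 81\right)} = \frac{1}{\left(- \frac{9142}{41} - 66\right) - 66} = \frac{1}{- \frac{11848}{41} - 66} = \frac{1}{- \frac{14554}{41}} = - \frac{41}{14554}$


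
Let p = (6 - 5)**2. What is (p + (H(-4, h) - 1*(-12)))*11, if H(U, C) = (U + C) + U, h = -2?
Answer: 33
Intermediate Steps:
p = 1 (p = 1**2 = 1)
H(U, C) = C + 2*U (H(U, C) = (C + U) + U = C + 2*U)
(p + (H(-4, h) - 1*(-12)))*11 = (1 + ((-2 + 2*(-4)) - 1*(-12)))*11 = (1 + ((-2 - 8) + 12))*11 = (1 + (-10 + 12))*11 = (1 + 2)*11 = 3*11 = 33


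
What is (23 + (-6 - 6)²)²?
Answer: 27889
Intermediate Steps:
(23 + (-6 - 6)²)² = (23 + (-12)²)² = (23 + 144)² = 167² = 27889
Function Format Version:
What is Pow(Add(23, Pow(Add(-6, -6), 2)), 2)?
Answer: 27889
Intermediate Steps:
Pow(Add(23, Pow(Add(-6, -6), 2)), 2) = Pow(Add(23, Pow(-12, 2)), 2) = Pow(Add(23, 144), 2) = Pow(167, 2) = 27889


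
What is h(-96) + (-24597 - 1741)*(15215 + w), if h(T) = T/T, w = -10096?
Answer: -134824221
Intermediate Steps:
h(T) = 1
h(-96) + (-24597 - 1741)*(15215 + w) = 1 + (-24597 - 1741)*(15215 - 10096) = 1 - 26338*5119 = 1 - 134824222 = -134824221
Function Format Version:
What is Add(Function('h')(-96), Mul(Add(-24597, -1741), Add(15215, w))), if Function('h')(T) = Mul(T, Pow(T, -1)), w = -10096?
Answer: -134824221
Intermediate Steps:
Function('h')(T) = 1
Add(Function('h')(-96), Mul(Add(-24597, -1741), Add(15215, w))) = Add(1, Mul(Add(-24597, -1741), Add(15215, -10096))) = Add(1, Mul(-26338, 5119)) = Add(1, -134824222) = -134824221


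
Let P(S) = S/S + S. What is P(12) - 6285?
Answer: -6272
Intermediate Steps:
P(S) = 1 + S
P(12) - 6285 = (1 + 12) - 6285 = 13 - 6285 = -6272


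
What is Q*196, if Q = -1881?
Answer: -368676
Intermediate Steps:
Q*196 = -1881*196 = -368676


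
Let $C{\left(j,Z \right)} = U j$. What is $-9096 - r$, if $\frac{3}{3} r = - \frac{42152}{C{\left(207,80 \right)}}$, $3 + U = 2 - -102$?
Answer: $- \frac{190127920}{20907} \approx -9094.0$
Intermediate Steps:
$U = 101$ ($U = -3 + \left(2 - -102\right) = -3 + \left(2 + 102\right) = -3 + 104 = 101$)
$C{\left(j,Z \right)} = 101 j$
$r = - \frac{42152}{20907}$ ($r = - \frac{42152}{101 \cdot 207} = - \frac{42152}{20907} \approx -2.0162$)
$-9096 - r = -9096 - - \frac{42152}{20907} = -9096 + \frac{42152}{20907} = - \frac{190127920}{20907}$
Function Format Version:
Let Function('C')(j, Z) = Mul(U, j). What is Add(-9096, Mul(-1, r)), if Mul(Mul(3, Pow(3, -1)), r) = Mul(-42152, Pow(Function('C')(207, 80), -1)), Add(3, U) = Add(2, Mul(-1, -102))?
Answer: Rational(-190127920, 20907) ≈ -9094.0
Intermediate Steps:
U = 101 (U = Add(-3, Add(2, Mul(-1, -102))) = Add(-3, Add(2, 102)) = Add(-3, 104) = 101)
Function('C')(j, Z) = Mul(101, j)
r = Rational(-42152, 20907) (r = Mul(-42152, Pow(Mul(101, 207), -1)) = Mul(-42152, Pow(20907, -1)) = Mul(-42152, Rational(1, 20907)) = Rational(-42152, 20907) ≈ -2.0162)
Add(-9096, Mul(-1, r)) = Add(-9096, Mul(-1, Rational(-42152, 20907))) = Add(-9096, Rational(42152, 20907)) = Rational(-190127920, 20907)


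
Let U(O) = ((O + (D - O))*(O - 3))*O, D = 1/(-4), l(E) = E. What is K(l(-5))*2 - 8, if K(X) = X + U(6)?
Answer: -27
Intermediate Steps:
D = -¼ (D = 1*(-¼) = -¼ ≈ -0.25000)
U(O) = O*(¾ - O/4) (U(O) = ((O + (-¼ - O))*(O - 3))*O = (-(-3 + O)/4)*O = (¾ - O/4)*O = O*(¾ - O/4))
K(X) = -9/2 + X (K(X) = X + (¼)*6*(3 - 1*6) = X + (¼)*6*(3 - 6) = X + (¼)*6*(-3) = X - 9/2 = -9/2 + X)
K(l(-5))*2 - 8 = (-9/2 - 5)*2 - 8 = -19/2*2 - 8 = -19 - 8 = -27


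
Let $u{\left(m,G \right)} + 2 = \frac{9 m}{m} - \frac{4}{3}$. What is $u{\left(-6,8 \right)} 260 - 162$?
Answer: $\frac{3934}{3} \approx 1311.3$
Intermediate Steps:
$u{\left(m,G \right)} = \frac{17}{3}$ ($u{\left(m,G \right)} = -2 + \left(\frac{9 m}{m} - \frac{4}{3}\right) = -2 + \left(9 - \frac{4}{3}\right) = -2 + \frac{23}{3} = \frac{17}{3}$)
$u{\left(-6,8 \right)} 260 - 162 = \frac{17}{3} \cdot 260 - 162 = \frac{4420}{3} - 162 = \frac{3934}{3}$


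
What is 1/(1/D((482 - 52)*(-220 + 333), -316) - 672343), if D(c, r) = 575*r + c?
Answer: -133110/89495576731 ≈ -1.4873e-6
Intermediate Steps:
D(c, r) = c + 575*r
1/(1/D((482 - 52)*(-220 + 333), -316) - 672343) = 1/(1/((482 - 52)*(-220 + 333) + 575*(-316)) - 672343) = 1/(1/(430*113 - 181700) - 672343) = 1/(1/(48590 - 181700) - 672343) = 1/(1/(-133110) - 672343) = 1/(-1/133110 - 672343) = 1/(-89495576731/133110) = -133110/89495576731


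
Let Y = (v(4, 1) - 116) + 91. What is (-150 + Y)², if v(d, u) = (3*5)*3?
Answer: 16900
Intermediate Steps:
v(d, u) = 45 (v(d, u) = 15*3 = 45)
Y = 20 (Y = (45 - 116) + 91 = -71 + 91 = 20)
(-150 + Y)² = (-150 + 20)² = (-130)² = 16900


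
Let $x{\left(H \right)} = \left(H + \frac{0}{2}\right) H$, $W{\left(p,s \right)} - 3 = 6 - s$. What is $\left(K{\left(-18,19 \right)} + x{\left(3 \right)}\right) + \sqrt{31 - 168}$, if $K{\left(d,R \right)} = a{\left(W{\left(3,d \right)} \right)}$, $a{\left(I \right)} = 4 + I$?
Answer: $40 + i \sqrt{137} \approx 40.0 + 11.705 i$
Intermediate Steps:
$W{\left(p,s \right)} = 9 - s$ ($W{\left(p,s \right)} = 3 - \left(-6 + s\right) = 9 - s$)
$K{\left(d,R \right)} = 13 - d$ ($K{\left(d,R \right)} = 4 - \left(-9 + d\right) = 13 - d$)
$x{\left(H \right)} = H^{2}$ ($x{\left(H \right)} = \left(H + 0 \cdot \frac{1}{2}\right) H = \left(H + 0\right) H = H H = H^{2}$)
$\left(K{\left(-18,19 \right)} + x{\left(3 \right)}\right) + \sqrt{31 - 168} = \left(\left(13 - -18\right) + 3^{2}\right) + \sqrt{31 - 168} = \left(\left(13 + 18\right) + 9\right) + \sqrt{-137} = \left(31 + 9\right) + i \sqrt{137} = 40 + i \sqrt{137}$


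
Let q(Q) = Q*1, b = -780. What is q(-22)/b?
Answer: 11/390 ≈ 0.028205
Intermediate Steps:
q(Q) = Q
q(-22)/b = -22/(-780) = -22*(-1/780) = 11/390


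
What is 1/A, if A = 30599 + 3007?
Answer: 1/33606 ≈ 2.9757e-5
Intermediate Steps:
A = 33606
1/A = 1/33606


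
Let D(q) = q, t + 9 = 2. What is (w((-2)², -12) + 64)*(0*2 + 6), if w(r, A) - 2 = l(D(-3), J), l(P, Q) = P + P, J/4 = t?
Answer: 360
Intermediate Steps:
t = -7 (t = -9 + 2 = -7)
J = -28 (J = 4*(-7) = -28)
l(P, Q) = 2*P
w(r, A) = -4 (w(r, A) = 2 + 2*(-3) = 2 - 6 = -4)
(w((-2)², -12) + 64)*(0*2 + 6) = (-4 + 64)*(0*2 + 6) = 60*(0 + 6) = 60*6 = 360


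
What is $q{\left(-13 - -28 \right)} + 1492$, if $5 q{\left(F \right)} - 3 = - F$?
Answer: $\frac{7448}{5} \approx 1489.6$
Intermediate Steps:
$q{\left(F \right)} = \frac{3}{5} - \frac{F}{5}$ ($q{\left(F \right)} = \frac{3}{5} + \frac{\left(-1\right) F}{5} = \frac{3}{5} - \frac{F}{5}$)
$q{\left(-13 - -28 \right)} + 1492 = \left(\frac{3}{5} - \frac{-13 - -28}{5}\right) + 1492 = \left(\frac{3}{5} - \frac{-13 + 28}{5}\right) + 1492 = \left(\frac{3}{5} - 3\right) + 1492 = - \frac{12}{5} + 1492 = \frac{7448}{5}$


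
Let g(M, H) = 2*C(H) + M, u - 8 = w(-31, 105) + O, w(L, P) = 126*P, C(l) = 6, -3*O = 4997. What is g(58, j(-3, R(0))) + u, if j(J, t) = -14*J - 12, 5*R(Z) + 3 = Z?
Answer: 34927/3 ≈ 11642.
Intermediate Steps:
O = -4997/3 (O = -1/3*4997 = -4997/3 ≈ -1665.7)
R(Z) = -3/5 + Z/5
j(J, t) = -12 - 14*J
u = 34717/3 (u = 8 + (126*105 - 4997/3) = 8 + (13230 - 4997/3) = 8 + 34693/3 = 34717/3 ≈ 11572.)
g(M, H) = 12 + M (g(M, H) = 2*6 + M = 12 + M)
g(58, j(-3, R(0))) + u = (12 + 58) + 34717/3 = 70 + 34717/3 = 34927/3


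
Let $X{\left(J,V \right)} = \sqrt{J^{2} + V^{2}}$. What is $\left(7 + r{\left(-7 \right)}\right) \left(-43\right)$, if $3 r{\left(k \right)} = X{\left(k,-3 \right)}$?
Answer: $-301 - \frac{43 \sqrt{58}}{3} \approx -410.16$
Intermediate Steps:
$r{\left(k \right)} = \frac{\sqrt{9 + k^{2}}}{3}$ ($r{\left(k \right)} = \frac{\sqrt{k^{2} + \left(-3\right)^{2}}}{3} = \frac{\sqrt{k^{2} + 9}}{3} = \frac{\sqrt{9 + k^{2}}}{3}$)
$\left(7 + r{\left(-7 \right)}\right) \left(-43\right) = \left(7 + \frac{\sqrt{9 + \left(-7\right)^{2}}}{3}\right) \left(-43\right) = \left(7 + \frac{\sqrt{9 + 49}}{3}\right) \left(-43\right) = \left(7 + \frac{\sqrt{58}}{3}\right) \left(-43\right) = -301 - \frac{43 \sqrt{58}}{3}$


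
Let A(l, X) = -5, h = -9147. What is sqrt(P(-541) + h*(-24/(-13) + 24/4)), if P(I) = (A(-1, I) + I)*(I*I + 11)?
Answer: 9*I*sqrt(333580130)/13 ≈ 12644.0*I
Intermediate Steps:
P(I) = (-5 + I)*(11 + I**2) (P(I) = (-5 + I)*(I*I + 11) = (-5 + I)*(I**2 + 11) = (-5 + I)*(11 + I**2))
sqrt(P(-541) + h*(-24/(-13) + 24/4)) = sqrt((-55 + (-541)**3 - 5*(-541)**2 + 11*(-541)) - 9147*(-24/(-13) + 24/4)) = sqrt((-55 - 158340421 - 5*292681 - 5951) - 9147*(-24*(-1/13) + 24*(1/4))) = sqrt((-55 - 158340421 - 1463405 - 5951) - 9147*(24/13 + 6)) = sqrt(-159809832 - 9147*102/13) = sqrt(-159809832 - 932994/13) = sqrt(-2078460810/13) = 9*I*sqrt(333580130)/13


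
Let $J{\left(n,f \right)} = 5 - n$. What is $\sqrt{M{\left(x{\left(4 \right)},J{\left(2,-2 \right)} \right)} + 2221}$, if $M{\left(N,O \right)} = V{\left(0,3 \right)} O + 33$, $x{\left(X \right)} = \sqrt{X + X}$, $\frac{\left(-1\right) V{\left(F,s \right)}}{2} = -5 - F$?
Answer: $2 \sqrt{571} \approx 47.791$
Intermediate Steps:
$V{\left(F,s \right)} = 10 + 2 F$ ($V{\left(F,s \right)} = - 2 \left(-5 - F\right) = 10 + 2 F$)
$x{\left(X \right)} = \sqrt{2} \sqrt{X}$ ($x{\left(X \right)} = \sqrt{2 X} = \sqrt{2} \sqrt{X}$)
$M{\left(N,O \right)} = 33 + 10 O$ ($M{\left(N,O \right)} = \left(10 + 2 \cdot 0\right) O + 33 = \left(10 + 0\right) O + 33 = 10 O + 33 = 33 + 10 O$)
$\sqrt{M{\left(x{\left(4 \right)},J{\left(2,-2 \right)} \right)} + 2221} = \sqrt{\left(33 + 10 \left(5 - 2\right)\right) + 2221} = \sqrt{\left(33 + 10 \cdot 3\right) + 2221} = \sqrt{\left(33 + 30\right) + 2221} = \sqrt{63 + 2221} = \sqrt{2284} = 2 \sqrt{571}$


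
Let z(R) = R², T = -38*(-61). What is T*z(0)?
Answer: 0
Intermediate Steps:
T = 2318
T*z(0) = 2318*0² = 2318*0 = 0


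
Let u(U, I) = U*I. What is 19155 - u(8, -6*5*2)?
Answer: 19635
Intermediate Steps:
u(U, I) = I*U
19155 - u(8, -6*5*2) = 19155 - -6*5*2*8 = 19155 - (-30*2)*8 = 19155 - (-60)*8 = 19155 - 1*(-480) = 19155 + 480 = 19635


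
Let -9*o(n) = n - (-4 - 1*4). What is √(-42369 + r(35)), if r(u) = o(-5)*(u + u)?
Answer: I*√381531/3 ≈ 205.89*I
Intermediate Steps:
o(n) = -8/9 - n/9 (o(n) = -(n - (-4 - 1*4))/9 = -(n - (-4 - 4))/9 = -(n - 1*(-8))/9 = -(n + 8)/9 = -(8 + n)/9 = -8/9 - n/9)
r(u) = -2*u/3 (r(u) = (-8/9 - ⅑*(-5))*(u + u) = (-8/9 + 5/9)*(2*u) = -2*u/3)
√(-42369 + r(35)) = √(-42369 - ⅔*35) = √(-42369 - 70/3) = √(-127177/3) = I*√381531/3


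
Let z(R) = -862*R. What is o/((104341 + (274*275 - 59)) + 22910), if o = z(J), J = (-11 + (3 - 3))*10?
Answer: 47410/101271 ≈ 0.46815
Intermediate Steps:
J = -110 (J = (-11 + 0)*10 = -11*10 = -110)
o = 94820 (o = -862*(-110) = 94820)
o/((104341 + (274*275 - 59)) + 22910) = 94820/((104341 + (274*275 - 59)) + 22910) = 94820/((104341 + (75350 - 59)) + 22910) = 94820/((104341 + 75291) + 22910) = 94820/(179632 + 22910) = 94820/202542 = 94820*(1/202542) = 47410/101271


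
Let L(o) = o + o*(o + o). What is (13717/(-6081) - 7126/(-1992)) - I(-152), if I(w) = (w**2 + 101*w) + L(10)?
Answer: -16071749947/2018892 ≈ -7960.7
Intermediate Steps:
L(o) = o + 2*o**2 (L(o) = o + o*(2*o) = o + 2*o**2)
I(w) = 210 + w**2 + 101*w (I(w) = (w**2 + 101*w) + 10*(1 + 2*10) = (w**2 + 101*w) + 10*(1 + 20) = (w**2 + 101*w) + 10*21 = (w**2 + 101*w) + 210 = 210 + w**2 + 101*w)
(13717/(-6081) - 7126/(-1992)) - I(-152) = (13717/(-6081) - 7126/(-1992)) - (210 + (-152)**2 + 101*(-152)) = (13717*(-1/6081) - 7126*(-1/1992)) - (210 + 23104 - 15352) = (-13717/6081 + 3563/996) - 1*7962 = 2668157/2018892 - 7962 = -16071749947/2018892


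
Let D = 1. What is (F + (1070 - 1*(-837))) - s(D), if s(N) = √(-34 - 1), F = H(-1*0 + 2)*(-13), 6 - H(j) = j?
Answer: 1855 - I*√35 ≈ 1855.0 - 5.9161*I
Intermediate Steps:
H(j) = 6 - j
F = -52 (F = (6 - (-1*0 + 2))*(-13) = (6 - (0 + 2))*(-13) = (6 - 1*2)*(-13) = (6 - 2)*(-13) = 4*(-13) = -52)
s(N) = I*√35 (s(N) = √(-35) = I*√35)
(F + (1070 - 1*(-837))) - s(D) = (-52 + (1070 - 1*(-837))) - I*√35 = (-52 + (1070 + 837)) - I*√35 = (-52 + 1907) - I*√35 = 1855 - I*√35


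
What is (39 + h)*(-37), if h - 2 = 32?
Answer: -2701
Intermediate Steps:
h = 34 (h = 2 + 32 = 34)
(39 + h)*(-37) = (39 + 34)*(-37) = 73*(-37) = -2701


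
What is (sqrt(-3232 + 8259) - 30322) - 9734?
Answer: -40056 + sqrt(5027) ≈ -39985.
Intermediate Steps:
(sqrt(-3232 + 8259) - 30322) - 9734 = (sqrt(5027) - 30322) - 9734 = (-30322 + sqrt(5027)) - 9734 = -40056 + sqrt(5027)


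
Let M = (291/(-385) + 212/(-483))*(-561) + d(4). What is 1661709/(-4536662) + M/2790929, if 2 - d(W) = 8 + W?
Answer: -3730946734487499/10192508738893390 ≈ -0.36605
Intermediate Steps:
d(W) = -6 - W (d(W) = 2 - (8 + W) = 2 + (-8 - W) = -6 - W)
M = 531513/805 (M = (291/(-385) + 212/(-483))*(-561) + (-6 - 1*4) = (291*(-1/385) + 212*(-1/483))*(-561) + (-6 - 4) = (-291/385 - 212/483)*(-561) - 10 = -31739/26565*(-561) - 10 = 539563/805 - 10 = 531513/805 ≈ 660.26)
1661709/(-4536662) + M/2790929 = 1661709/(-4536662) + (531513/805)/2790929 = 1661709*(-1/4536662) + (531513/805)*(1/2790929) = -1661709/4536662 + 531513/2246697845 = -3730946734487499/10192508738893390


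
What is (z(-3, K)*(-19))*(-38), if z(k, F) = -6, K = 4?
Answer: -4332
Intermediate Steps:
(z(-3, K)*(-19))*(-38) = -6*(-19)*(-38) = 114*(-38) = -4332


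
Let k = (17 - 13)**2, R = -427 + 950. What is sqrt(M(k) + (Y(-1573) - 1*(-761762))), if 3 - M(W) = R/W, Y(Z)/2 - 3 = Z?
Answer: sqrt(12137477)/4 ≈ 870.97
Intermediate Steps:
Y(Z) = 6 + 2*Z
R = 523
k = 16 (k = 4**2 = 16)
M(W) = 3 - 523/W
sqrt(M(k) + (Y(-1573) - 1*(-761762))) = sqrt((3 - 523/16) + ((6 + 2*(-1573)) - 1*(-761762))) = sqrt((3 - 523*1/16) + ((6 - 3146) + 761762)) = sqrt((3 - 523/16) + (-3140 + 761762)) = sqrt(-475/16 + 758622) = sqrt(12137477/16) = sqrt(12137477)/4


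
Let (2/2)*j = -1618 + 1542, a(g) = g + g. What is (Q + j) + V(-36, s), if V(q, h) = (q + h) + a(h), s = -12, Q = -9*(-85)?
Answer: 617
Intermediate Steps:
a(g) = 2*g
Q = 765
V(q, h) = q + 3*h (V(q, h) = (q + h) + 2*h = (h + q) + 2*h = q + 3*h)
j = -76 (j = -1618 + 1542 = -76)
(Q + j) + V(-36, s) = (765 - 76) + (-36 + 3*(-12)) = 689 + (-36 - 36) = 689 - 72 = 617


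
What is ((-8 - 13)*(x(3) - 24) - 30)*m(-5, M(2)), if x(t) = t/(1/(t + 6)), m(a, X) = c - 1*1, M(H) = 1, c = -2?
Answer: 279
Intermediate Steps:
m(a, X) = -3 (m(a, X) = -2 - 1*1 = -2 - 1 = -3)
x(t) = t*(6 + t) (x(t) = t/(1/(6 + t)) = t*(6 + t))
((-8 - 13)*(x(3) - 24) - 30)*m(-5, M(2)) = ((-8 - 13)*(3*(6 + 3) - 24) - 30)*(-3) = (-21*(3*9 - 24) - 30)*(-3) = (-21*(27 - 24) - 30)*(-3) = (-21*3 - 30)*(-3) = (-63 - 30)*(-3) = -93*(-3) = 279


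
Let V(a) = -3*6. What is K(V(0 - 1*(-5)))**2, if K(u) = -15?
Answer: 225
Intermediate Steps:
V(a) = -18
K(V(0 - 1*(-5)))**2 = (-15)**2 = 225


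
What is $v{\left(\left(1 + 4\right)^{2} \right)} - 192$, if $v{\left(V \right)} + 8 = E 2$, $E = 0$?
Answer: $-200$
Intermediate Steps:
$v{\left(V \right)} = -8$ ($v{\left(V \right)} = -8 + 0 \cdot 2 = -8 + 0 = -8$)
$v{\left(\left(1 + 4\right)^{2} \right)} - 192 = -8 - 192 = -200$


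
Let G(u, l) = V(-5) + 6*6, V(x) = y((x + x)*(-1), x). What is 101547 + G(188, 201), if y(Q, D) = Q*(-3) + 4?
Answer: 101557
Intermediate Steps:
y(Q, D) = 4 - 3*Q (y(Q, D) = -3*Q + 4 = 4 - 3*Q)
V(x) = 4 + 6*x (V(x) = 4 - 3*(x + x)*(-1) = 4 - 3*2*x*(-1) = 4 - (-6)*x = 4 + 6*x)
G(u, l) = 10 (G(u, l) = (4 + 6*(-5)) + 6*6 = (4 - 30) + 36 = -26 + 36 = 10)
101547 + G(188, 201) = 101547 + 10 = 101557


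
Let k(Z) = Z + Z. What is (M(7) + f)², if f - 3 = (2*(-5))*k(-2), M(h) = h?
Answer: 2500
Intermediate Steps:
k(Z) = 2*Z
f = 43 (f = 3 + (2*(-5))*(2*(-2)) = 3 - 10*(-4) = 3 + 40 = 43)
(M(7) + f)² = (7 + 43)² = 50² = 2500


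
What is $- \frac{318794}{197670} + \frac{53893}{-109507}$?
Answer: $- \frac{22781601934}{10823124345} \approx -2.1049$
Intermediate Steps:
$- \frac{318794}{197670} + \frac{53893}{-109507} = \left(-318794\right) \frac{1}{197670} + 53893 \left(- \frac{1}{109507}\right) = - \frac{159397}{98835} - \frac{53893}{109507} = - \frac{22781601934}{10823124345}$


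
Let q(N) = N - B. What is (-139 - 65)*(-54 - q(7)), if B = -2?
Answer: 12852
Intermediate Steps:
q(N) = 2 + N (q(N) = N - 1*(-2) = N + 2 = 2 + N)
(-139 - 65)*(-54 - q(7)) = (-139 - 65)*(-54 - (2 + 7)) = -204*(-54 - 1*9) = -204*(-54 - 9) = -204*(-63) = 12852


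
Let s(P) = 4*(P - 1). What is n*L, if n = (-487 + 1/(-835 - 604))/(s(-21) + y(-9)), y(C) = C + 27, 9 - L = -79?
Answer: 30834936/50365 ≈ 612.23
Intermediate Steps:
L = 88 (L = 9 - 1*(-79) = 9 + 79 = 88)
s(P) = -4 + 4*P (s(P) = 4*(-1 + P) = -4 + 4*P)
y(C) = 27 + C
n = 350397/50365 (n = (-487 + 1/(-835 - 604))/((-4 + 4*(-21)) + (27 - 9)) = (-487 + 1/(-1439))/((-4 - 84) + 18) = (-487 - 1/1439)/(-88 + 18) = -700794/1439/(-70) = -700794/1439*(-1/70) = 350397/50365 ≈ 6.9572)
n*L = (350397/50365)*88 = 30834936/50365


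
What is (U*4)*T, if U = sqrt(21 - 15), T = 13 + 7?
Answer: 80*sqrt(6) ≈ 195.96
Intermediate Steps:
T = 20
U = sqrt(6) ≈ 2.4495
(U*4)*T = (sqrt(6)*4)*20 = (4*sqrt(6))*20 = 80*sqrt(6)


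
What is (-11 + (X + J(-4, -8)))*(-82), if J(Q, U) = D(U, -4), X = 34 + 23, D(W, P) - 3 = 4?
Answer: -4346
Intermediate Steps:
D(W, P) = 7 (D(W, P) = 3 + 4 = 7)
X = 57
J(Q, U) = 7
(-11 + (X + J(-4, -8)))*(-82) = (-11 + (57 + 7))*(-82) = (-11 + 64)*(-82) = 53*(-82) = -4346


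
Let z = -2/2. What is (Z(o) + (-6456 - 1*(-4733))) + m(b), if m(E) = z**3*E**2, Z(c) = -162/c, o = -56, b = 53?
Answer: -126815/28 ≈ -4529.1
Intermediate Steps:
z = -1 (z = -2*1/2 = -1)
m(E) = -E**2 (m(E) = (-1)**3*E**2 = -E**2)
(Z(o) + (-6456 - 1*(-4733))) + m(b) = (-162/(-56) + (-6456 - 1*(-4733))) - 1*53**2 = (-162*(-1/56) + (-6456 + 4733)) - 1*2809 = (81/28 - 1723) - 2809 = -48163/28 - 2809 = -126815/28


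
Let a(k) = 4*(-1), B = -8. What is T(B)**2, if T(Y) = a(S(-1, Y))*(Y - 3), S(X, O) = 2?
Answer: 1936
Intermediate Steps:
a(k) = -4
T(Y) = 12 - 4*Y (T(Y) = -4*(Y - 3) = -4*(-3 + Y) = 12 - 4*Y)
T(B)**2 = (12 - 4*(-8))**2 = (12 + 32)**2 = 44**2 = 1936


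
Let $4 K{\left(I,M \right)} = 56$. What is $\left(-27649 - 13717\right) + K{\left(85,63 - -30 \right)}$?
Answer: $-41352$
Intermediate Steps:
$K{\left(I,M \right)} = 14$ ($K{\left(I,M \right)} = \frac{1}{4} \cdot 56 = 14$)
$\left(-27649 - 13717\right) + K{\left(85,63 - -30 \right)} = \left(-27649 - 13717\right) + 14 = -41366 + 14 = -41352$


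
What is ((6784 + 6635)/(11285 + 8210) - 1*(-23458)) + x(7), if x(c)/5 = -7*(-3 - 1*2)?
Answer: 65819822/2785 ≈ 23634.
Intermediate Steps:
x(c) = 175 (x(c) = 5*(-7*(-3 - 1*2)) = 5*(-7*(-3 - 2)) = 5*(-7*(-5)) = 5*35 = 175)
((6784 + 6635)/(11285 + 8210) - 1*(-23458)) + x(7) = ((6784 + 6635)/(11285 + 8210) - 1*(-23458)) + 175 = (13419/19495 + 23458) + 175 = (13419*(1/19495) + 23458) + 175 = (1917/2785 + 23458) + 175 = 65332447/2785 + 175 = 65819822/2785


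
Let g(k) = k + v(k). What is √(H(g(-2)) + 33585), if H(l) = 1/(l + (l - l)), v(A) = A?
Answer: √134339/2 ≈ 183.26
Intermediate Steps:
g(k) = 2*k (g(k) = k + k = 2*k)
H(l) = 1/l (H(l) = 1/(l + 0) = 1/l)
√(H(g(-2)) + 33585) = √(1/(2*(-2)) + 33585) = √(1/(-4) + 33585) = √(-¼ + 33585) = √(134339/4) = √134339/2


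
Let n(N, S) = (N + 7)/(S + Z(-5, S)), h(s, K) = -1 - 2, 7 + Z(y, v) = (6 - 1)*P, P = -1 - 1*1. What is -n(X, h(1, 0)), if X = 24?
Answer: 31/20 ≈ 1.5500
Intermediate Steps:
P = -2 (P = -1 - 1 = -2)
Z(y, v) = -17 (Z(y, v) = -7 + (6 - 1)*(-2) = -7 + 5*(-2) = -7 - 10 = -17)
h(s, K) = -3
n(N, S) = (7 + N)/(-17 + S) (n(N, S) = (N + 7)/(S - 17) = (7 + N)/(-17 + S))
-n(X, h(1, 0)) = -(7 + 24)/(-17 - 3) = -31/(-20) = -(-1)*31/20 = -1*(-31/20) = 31/20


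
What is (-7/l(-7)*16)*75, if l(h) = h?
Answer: 1200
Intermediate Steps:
(-7/l(-7)*16)*75 = (-7/(-7)*16)*75 = (-7*(-1/7)*16)*75 = (1*16)*75 = 16*75 = 1200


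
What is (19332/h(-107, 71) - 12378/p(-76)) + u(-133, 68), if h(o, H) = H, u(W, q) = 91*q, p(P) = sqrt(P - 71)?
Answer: 458680/71 + 4126*I*sqrt(3)/7 ≈ 6460.3 + 1020.9*I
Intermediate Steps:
p(P) = sqrt(-71 + P)
(19332/h(-107, 71) - 12378/p(-76)) + u(-133, 68) = (19332/71 - 12378/sqrt(-71 - 76)) + 91*68 = (19332*(1/71) - 12378*(-I*sqrt(3)/21)) + 6188 = (19332/71 - 12378*(-I*sqrt(3)/21)) + 6188 = (19332/71 - (-4126)*I*sqrt(3)/7) + 6188 = (19332/71 + 4126*I*sqrt(3)/7) + 6188 = 458680/71 + 4126*I*sqrt(3)/7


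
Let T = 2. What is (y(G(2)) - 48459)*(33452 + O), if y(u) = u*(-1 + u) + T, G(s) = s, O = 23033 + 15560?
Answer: -3490940475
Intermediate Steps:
O = 38593
y(u) = 2 + u*(-1 + u) (y(u) = u*(-1 + u) + 2 = 2 + u*(-1 + u))
(y(G(2)) - 48459)*(33452 + O) = ((2 + 2² - 1*2) - 48459)*(33452 + 38593) = ((2 + 4 - 2) - 48459)*72045 = (4 - 48459)*72045 = -48455*72045 = -3490940475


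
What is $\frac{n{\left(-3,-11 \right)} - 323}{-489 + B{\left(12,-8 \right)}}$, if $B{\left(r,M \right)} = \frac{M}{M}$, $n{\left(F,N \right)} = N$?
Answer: $\frac{167}{244} \approx 0.68443$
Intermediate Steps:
$B{\left(r,M \right)} = 1$
$\frac{n{\left(-3,-11 \right)} - 323}{-489 + B{\left(12,-8 \right)}} = \frac{-11 - 323}{-489 + 1} = - \frac{334}{-488} = \left(-334\right) \left(- \frac{1}{488}\right) = \frac{167}{244}$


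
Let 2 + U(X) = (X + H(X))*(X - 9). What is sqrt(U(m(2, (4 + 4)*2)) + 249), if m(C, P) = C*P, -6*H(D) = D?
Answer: sqrt(7743)/3 ≈ 29.331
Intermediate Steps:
H(D) = -D/6
U(X) = -2 + 5*X*(-9 + X)/6 (U(X) = -2 + (X - X/6)*(X - 9) = -2 + (5*X/6)*(-9 + X) = -2 + 5*X*(-9 + X)/6)
sqrt(U(m(2, (4 + 4)*2)) + 249) = sqrt((-2 - 15*(4 + 4)*2 + 5*(2*((4 + 4)*2))**2/6) + 249) = sqrt((-2 - 15*8*2 + 5*(2*(8*2))**2/6) + 249) = sqrt((-2 - 15*16 + 5*(2*16)**2/6) + 249) = sqrt((-2 - 15/2*32 + (5/6)*32**2) + 249) = sqrt((-2 - 240 + (5/6)*1024) + 249) = sqrt((-2 - 240 + 2560/3) + 249) = sqrt(1834/3 + 249) = sqrt(2581/3) = sqrt(7743)/3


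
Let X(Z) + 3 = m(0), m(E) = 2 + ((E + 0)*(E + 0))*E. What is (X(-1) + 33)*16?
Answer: 512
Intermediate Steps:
m(E) = 2 + E³ (m(E) = 2 + (E*E)*E = 2 + E²*E = 2 + E³)
X(Z) = -1 (X(Z) = -3 + (2 + 0³) = -3 + (2 + 0) = -3 + 2 = -1)
(X(-1) + 33)*16 = (-1 + 33)*16 = 32*16 = 512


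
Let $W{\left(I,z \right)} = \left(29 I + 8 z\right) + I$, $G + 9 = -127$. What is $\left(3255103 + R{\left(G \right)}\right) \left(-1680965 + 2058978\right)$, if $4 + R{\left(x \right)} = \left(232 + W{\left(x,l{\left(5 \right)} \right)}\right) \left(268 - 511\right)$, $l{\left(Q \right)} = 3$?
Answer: $1581731514303$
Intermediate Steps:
$G = -136$ ($G = -9 - 127 = -136$)
$W{\left(I,z \right)} = 8 z + 30 I$ ($W{\left(I,z \right)} = \left(8 z + 29 I\right) + I = 8 z + 30 I$)
$R{\left(x \right)} = -62212 - 7290 x$ ($R{\left(x \right)} = -4 + \left(232 + \left(8 \cdot 3 + 30 x\right)\right) \left(268 - 511\right) = -4 + \left(232 + \left(24 + 30 x\right)\right) \left(-243\right) = -4 + \left(256 + 30 x\right) \left(-243\right) = -4 - \left(62208 + 7290 x\right) = -62212 - 7290 x$)
$\left(3255103 + R{\left(G \right)}\right) \left(-1680965 + 2058978\right) = \left(3255103 - -929228\right) \left(-1680965 + 2058978\right) = \left(3255103 + \left(-62212 + 991440\right)\right) 378013 = \left(3255103 + 929228\right) 378013 = 4184331 \cdot 378013 = 1581731514303$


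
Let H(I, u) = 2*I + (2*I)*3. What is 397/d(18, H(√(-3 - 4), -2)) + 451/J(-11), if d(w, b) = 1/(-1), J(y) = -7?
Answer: -3230/7 ≈ -461.43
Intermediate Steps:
H(I, u) = 8*I (H(I, u) = 2*I + 6*I = 8*I)
d(w, b) = -1
397/d(18, H(√(-3 - 4), -2)) + 451/J(-11) = 397/(-1) + 451/(-7) = 397*(-1) + 451*(-⅐) = -397 - 451/7 = -3230/7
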